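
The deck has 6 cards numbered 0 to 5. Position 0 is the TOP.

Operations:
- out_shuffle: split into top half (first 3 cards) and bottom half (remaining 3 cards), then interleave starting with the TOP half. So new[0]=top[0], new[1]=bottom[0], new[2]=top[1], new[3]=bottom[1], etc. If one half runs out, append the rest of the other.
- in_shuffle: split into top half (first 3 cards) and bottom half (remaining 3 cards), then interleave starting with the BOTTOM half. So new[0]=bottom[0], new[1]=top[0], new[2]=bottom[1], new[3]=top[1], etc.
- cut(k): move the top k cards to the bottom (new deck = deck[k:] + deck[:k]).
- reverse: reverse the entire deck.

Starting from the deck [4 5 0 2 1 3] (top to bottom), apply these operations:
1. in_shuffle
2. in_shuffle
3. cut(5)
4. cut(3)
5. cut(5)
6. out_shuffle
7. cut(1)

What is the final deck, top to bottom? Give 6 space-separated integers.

After op 1 (in_shuffle): [2 4 1 5 3 0]
After op 2 (in_shuffle): [5 2 3 4 0 1]
After op 3 (cut(5)): [1 5 2 3 4 0]
After op 4 (cut(3)): [3 4 0 1 5 2]
After op 5 (cut(5)): [2 3 4 0 1 5]
After op 6 (out_shuffle): [2 0 3 1 4 5]
After op 7 (cut(1)): [0 3 1 4 5 2]

Answer: 0 3 1 4 5 2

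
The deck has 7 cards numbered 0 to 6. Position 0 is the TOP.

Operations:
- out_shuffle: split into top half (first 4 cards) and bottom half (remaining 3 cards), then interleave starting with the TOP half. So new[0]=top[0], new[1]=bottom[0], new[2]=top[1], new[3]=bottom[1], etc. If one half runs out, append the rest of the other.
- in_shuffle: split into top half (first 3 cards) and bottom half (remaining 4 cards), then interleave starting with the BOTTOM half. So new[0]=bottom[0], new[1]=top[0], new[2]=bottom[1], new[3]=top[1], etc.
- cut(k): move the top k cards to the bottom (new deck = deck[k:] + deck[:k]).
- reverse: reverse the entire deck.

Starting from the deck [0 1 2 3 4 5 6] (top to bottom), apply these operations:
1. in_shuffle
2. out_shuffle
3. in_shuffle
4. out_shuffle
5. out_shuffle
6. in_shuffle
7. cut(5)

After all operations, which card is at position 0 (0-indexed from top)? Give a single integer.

Answer: 6

Derivation:
After op 1 (in_shuffle): [3 0 4 1 5 2 6]
After op 2 (out_shuffle): [3 5 0 2 4 6 1]
After op 3 (in_shuffle): [2 3 4 5 6 0 1]
After op 4 (out_shuffle): [2 6 3 0 4 1 5]
After op 5 (out_shuffle): [2 4 6 1 3 5 0]
After op 6 (in_shuffle): [1 2 3 4 5 6 0]
After op 7 (cut(5)): [6 0 1 2 3 4 5]
Position 0: card 6.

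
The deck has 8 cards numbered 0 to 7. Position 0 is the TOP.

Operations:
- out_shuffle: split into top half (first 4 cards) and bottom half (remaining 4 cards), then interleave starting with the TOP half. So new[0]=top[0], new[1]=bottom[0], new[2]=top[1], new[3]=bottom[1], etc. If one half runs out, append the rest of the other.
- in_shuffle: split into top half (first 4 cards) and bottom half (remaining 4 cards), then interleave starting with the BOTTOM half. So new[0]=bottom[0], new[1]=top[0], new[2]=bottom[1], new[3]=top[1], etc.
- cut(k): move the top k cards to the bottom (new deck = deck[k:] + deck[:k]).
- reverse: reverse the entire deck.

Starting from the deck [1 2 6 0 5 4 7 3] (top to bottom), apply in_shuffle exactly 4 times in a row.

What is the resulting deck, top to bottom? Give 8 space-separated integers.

Answer: 0 3 6 7 2 4 1 5

Derivation:
After op 1 (in_shuffle): [5 1 4 2 7 6 3 0]
After op 2 (in_shuffle): [7 5 6 1 3 4 0 2]
After op 3 (in_shuffle): [3 7 4 5 0 6 2 1]
After op 4 (in_shuffle): [0 3 6 7 2 4 1 5]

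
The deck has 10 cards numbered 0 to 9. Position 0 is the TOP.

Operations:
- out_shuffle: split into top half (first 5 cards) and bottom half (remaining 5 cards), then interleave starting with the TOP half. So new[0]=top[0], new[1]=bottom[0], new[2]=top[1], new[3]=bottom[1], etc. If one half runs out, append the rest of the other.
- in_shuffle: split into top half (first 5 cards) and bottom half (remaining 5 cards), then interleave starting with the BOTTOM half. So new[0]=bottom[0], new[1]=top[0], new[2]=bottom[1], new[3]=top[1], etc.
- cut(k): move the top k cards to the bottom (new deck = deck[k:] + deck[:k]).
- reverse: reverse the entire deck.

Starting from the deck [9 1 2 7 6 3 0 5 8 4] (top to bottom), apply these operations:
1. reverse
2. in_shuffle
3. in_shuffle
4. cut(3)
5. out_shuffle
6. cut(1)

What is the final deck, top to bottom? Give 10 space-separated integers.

After op 1 (reverse): [4 8 5 0 3 6 7 2 1 9]
After op 2 (in_shuffle): [6 4 7 8 2 5 1 0 9 3]
After op 3 (in_shuffle): [5 6 1 4 0 7 9 8 3 2]
After op 4 (cut(3)): [4 0 7 9 8 3 2 5 6 1]
After op 5 (out_shuffle): [4 3 0 2 7 5 9 6 8 1]
After op 6 (cut(1)): [3 0 2 7 5 9 6 8 1 4]

Answer: 3 0 2 7 5 9 6 8 1 4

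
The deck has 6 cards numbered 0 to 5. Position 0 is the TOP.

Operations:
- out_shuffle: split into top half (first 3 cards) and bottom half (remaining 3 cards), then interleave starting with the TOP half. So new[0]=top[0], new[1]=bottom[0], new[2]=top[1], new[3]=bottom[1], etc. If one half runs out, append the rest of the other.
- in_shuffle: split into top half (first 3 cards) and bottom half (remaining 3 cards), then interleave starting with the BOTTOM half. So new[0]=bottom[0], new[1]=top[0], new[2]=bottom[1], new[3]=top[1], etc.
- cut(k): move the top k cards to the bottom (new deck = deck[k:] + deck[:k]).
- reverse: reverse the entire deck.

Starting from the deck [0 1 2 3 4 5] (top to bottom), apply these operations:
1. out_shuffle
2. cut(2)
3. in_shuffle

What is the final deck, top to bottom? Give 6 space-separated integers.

After op 1 (out_shuffle): [0 3 1 4 2 5]
After op 2 (cut(2)): [1 4 2 5 0 3]
After op 3 (in_shuffle): [5 1 0 4 3 2]

Answer: 5 1 0 4 3 2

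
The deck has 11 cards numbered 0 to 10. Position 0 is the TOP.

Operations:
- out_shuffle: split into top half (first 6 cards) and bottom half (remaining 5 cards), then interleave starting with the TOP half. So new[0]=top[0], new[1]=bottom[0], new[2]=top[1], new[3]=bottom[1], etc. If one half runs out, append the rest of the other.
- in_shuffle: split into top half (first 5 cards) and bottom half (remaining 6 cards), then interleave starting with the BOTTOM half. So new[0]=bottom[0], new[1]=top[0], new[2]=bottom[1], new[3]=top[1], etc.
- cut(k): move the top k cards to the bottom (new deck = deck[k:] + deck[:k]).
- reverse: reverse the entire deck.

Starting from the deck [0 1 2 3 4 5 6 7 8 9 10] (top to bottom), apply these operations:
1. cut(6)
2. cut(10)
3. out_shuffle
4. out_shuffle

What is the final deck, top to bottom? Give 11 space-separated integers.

Answer: 5 8 0 3 6 9 1 4 7 10 2

Derivation:
After op 1 (cut(6)): [6 7 8 9 10 0 1 2 3 4 5]
After op 2 (cut(10)): [5 6 7 8 9 10 0 1 2 3 4]
After op 3 (out_shuffle): [5 0 6 1 7 2 8 3 9 4 10]
After op 4 (out_shuffle): [5 8 0 3 6 9 1 4 7 10 2]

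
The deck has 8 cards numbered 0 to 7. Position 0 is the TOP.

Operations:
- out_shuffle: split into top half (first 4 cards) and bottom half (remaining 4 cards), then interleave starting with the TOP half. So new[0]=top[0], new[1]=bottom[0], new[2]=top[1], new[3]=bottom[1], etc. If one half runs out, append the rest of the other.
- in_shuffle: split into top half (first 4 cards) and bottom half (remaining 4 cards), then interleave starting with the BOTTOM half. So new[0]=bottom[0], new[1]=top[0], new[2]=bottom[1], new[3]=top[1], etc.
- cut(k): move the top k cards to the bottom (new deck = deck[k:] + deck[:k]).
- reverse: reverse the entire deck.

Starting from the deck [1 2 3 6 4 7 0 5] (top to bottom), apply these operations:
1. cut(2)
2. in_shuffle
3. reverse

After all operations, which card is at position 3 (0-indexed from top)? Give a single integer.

Answer: 1

Derivation:
After op 1 (cut(2)): [3 6 4 7 0 5 1 2]
After op 2 (in_shuffle): [0 3 5 6 1 4 2 7]
After op 3 (reverse): [7 2 4 1 6 5 3 0]
Position 3: card 1.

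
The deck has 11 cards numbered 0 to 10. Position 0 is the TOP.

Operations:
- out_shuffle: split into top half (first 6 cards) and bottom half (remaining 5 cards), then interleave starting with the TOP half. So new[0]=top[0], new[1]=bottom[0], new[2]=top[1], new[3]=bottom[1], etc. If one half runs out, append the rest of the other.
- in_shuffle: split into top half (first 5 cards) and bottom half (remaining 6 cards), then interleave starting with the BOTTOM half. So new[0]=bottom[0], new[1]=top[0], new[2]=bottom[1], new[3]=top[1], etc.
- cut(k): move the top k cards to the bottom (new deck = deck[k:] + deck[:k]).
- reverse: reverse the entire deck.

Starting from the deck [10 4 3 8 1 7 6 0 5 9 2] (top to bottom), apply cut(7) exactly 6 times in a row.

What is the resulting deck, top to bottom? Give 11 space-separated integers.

Answer: 9 2 10 4 3 8 1 7 6 0 5

Derivation:
After op 1 (cut(7)): [0 5 9 2 10 4 3 8 1 7 6]
After op 2 (cut(7)): [8 1 7 6 0 5 9 2 10 4 3]
After op 3 (cut(7)): [2 10 4 3 8 1 7 6 0 5 9]
After op 4 (cut(7)): [6 0 5 9 2 10 4 3 8 1 7]
After op 5 (cut(7)): [3 8 1 7 6 0 5 9 2 10 4]
After op 6 (cut(7)): [9 2 10 4 3 8 1 7 6 0 5]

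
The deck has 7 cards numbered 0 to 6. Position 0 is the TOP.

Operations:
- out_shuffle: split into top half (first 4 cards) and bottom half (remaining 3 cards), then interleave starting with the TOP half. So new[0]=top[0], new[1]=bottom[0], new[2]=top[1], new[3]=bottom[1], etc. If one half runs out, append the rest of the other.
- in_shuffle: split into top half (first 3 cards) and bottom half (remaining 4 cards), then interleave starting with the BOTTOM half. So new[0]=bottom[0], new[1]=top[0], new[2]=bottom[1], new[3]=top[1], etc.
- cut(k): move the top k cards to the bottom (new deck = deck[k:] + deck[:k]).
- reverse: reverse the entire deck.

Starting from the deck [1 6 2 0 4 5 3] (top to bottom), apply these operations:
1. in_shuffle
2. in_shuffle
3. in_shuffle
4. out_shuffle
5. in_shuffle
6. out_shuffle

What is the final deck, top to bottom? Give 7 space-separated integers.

Answer: 5 3 1 6 2 0 4

Derivation:
After op 1 (in_shuffle): [0 1 4 6 5 2 3]
After op 2 (in_shuffle): [6 0 5 1 2 4 3]
After op 3 (in_shuffle): [1 6 2 0 4 5 3]
After op 4 (out_shuffle): [1 4 6 5 2 3 0]
After op 5 (in_shuffle): [5 1 2 4 3 6 0]
After op 6 (out_shuffle): [5 3 1 6 2 0 4]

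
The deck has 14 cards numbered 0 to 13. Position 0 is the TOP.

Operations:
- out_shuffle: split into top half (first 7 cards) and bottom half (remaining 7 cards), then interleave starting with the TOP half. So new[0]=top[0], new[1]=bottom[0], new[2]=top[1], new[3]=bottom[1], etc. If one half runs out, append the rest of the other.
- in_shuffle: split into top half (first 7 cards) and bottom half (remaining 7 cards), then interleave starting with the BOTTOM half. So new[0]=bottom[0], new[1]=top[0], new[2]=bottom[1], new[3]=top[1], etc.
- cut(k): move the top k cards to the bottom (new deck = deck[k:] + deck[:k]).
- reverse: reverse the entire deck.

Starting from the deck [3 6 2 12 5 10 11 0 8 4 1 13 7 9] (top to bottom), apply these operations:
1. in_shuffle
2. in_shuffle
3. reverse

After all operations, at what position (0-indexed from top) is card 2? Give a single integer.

Answer: 2

Derivation:
After op 1 (in_shuffle): [0 3 8 6 4 2 1 12 13 5 7 10 9 11]
After op 2 (in_shuffle): [12 0 13 3 5 8 7 6 10 4 9 2 11 1]
After op 3 (reverse): [1 11 2 9 4 10 6 7 8 5 3 13 0 12]
Card 2 is at position 2.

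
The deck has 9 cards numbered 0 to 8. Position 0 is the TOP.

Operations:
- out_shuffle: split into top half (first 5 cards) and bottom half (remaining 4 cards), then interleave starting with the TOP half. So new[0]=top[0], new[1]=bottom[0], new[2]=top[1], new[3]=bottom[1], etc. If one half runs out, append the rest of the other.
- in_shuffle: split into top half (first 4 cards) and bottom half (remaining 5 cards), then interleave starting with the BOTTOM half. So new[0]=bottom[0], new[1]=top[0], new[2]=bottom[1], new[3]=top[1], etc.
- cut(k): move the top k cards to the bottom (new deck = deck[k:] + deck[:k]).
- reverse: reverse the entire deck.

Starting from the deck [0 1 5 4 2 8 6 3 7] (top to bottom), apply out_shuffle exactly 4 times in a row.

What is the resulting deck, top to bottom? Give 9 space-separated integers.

After op 1 (out_shuffle): [0 8 1 6 5 3 4 7 2]
After op 2 (out_shuffle): [0 3 8 4 1 7 6 2 5]
After op 3 (out_shuffle): [0 7 3 6 8 2 4 5 1]
After op 4 (out_shuffle): [0 2 7 4 3 5 6 1 8]

Answer: 0 2 7 4 3 5 6 1 8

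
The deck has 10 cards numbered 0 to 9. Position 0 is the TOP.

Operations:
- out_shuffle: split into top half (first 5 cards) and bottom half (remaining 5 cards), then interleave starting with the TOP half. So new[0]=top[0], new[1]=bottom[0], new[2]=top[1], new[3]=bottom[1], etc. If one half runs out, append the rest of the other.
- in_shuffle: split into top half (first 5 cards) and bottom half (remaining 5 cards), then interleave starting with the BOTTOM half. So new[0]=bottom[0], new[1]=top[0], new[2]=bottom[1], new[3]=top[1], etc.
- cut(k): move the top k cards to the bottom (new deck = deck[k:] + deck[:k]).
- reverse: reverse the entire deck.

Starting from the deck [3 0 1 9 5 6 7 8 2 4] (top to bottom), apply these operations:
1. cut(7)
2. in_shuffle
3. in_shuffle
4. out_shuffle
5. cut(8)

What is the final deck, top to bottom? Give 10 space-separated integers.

After op 1 (cut(7)): [8 2 4 3 0 1 9 5 6 7]
After op 2 (in_shuffle): [1 8 9 2 5 4 6 3 7 0]
After op 3 (in_shuffle): [4 1 6 8 3 9 7 2 0 5]
After op 4 (out_shuffle): [4 9 1 7 6 2 8 0 3 5]
After op 5 (cut(8)): [3 5 4 9 1 7 6 2 8 0]

Answer: 3 5 4 9 1 7 6 2 8 0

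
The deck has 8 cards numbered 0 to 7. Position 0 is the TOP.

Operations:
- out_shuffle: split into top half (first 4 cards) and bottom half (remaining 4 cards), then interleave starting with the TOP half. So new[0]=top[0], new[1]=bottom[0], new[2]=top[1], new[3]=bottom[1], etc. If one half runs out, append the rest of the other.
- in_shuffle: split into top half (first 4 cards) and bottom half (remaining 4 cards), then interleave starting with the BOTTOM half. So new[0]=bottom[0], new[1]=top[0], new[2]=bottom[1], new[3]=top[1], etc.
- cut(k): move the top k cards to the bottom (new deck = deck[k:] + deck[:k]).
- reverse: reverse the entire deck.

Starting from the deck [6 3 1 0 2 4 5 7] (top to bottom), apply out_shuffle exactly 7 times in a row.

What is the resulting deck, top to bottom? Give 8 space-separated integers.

After op 1 (out_shuffle): [6 2 3 4 1 5 0 7]
After op 2 (out_shuffle): [6 1 2 5 3 0 4 7]
After op 3 (out_shuffle): [6 3 1 0 2 4 5 7]
After op 4 (out_shuffle): [6 2 3 4 1 5 0 7]
After op 5 (out_shuffle): [6 1 2 5 3 0 4 7]
After op 6 (out_shuffle): [6 3 1 0 2 4 5 7]
After op 7 (out_shuffle): [6 2 3 4 1 5 0 7]

Answer: 6 2 3 4 1 5 0 7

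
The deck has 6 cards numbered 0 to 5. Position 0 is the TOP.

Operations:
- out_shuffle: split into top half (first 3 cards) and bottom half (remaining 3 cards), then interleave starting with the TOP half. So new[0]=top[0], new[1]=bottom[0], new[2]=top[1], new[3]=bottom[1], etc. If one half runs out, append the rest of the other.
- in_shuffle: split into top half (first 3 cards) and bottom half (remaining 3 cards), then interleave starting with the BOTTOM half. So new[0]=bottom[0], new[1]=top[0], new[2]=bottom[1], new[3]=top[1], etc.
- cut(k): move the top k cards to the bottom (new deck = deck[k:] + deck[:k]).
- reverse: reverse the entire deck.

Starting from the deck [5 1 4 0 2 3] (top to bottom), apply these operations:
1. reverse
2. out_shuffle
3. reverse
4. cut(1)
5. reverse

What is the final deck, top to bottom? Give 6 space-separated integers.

Answer: 5 3 4 2 1 0

Derivation:
After op 1 (reverse): [3 2 0 4 1 5]
After op 2 (out_shuffle): [3 4 2 1 0 5]
After op 3 (reverse): [5 0 1 2 4 3]
After op 4 (cut(1)): [0 1 2 4 3 5]
After op 5 (reverse): [5 3 4 2 1 0]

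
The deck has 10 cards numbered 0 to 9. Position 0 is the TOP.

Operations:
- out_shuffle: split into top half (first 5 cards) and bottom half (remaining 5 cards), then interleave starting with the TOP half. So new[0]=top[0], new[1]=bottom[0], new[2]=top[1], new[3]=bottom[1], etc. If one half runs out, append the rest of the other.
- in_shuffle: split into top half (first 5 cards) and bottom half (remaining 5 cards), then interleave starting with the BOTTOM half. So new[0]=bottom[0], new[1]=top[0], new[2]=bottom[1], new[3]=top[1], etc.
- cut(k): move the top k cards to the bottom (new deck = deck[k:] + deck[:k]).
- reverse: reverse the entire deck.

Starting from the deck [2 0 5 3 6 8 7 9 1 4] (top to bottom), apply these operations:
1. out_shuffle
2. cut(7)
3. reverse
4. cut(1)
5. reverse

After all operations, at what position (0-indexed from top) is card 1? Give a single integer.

After op 1 (out_shuffle): [2 8 0 7 5 9 3 1 6 4]
After op 2 (cut(7)): [1 6 4 2 8 0 7 5 9 3]
After op 3 (reverse): [3 9 5 7 0 8 2 4 6 1]
After op 4 (cut(1)): [9 5 7 0 8 2 4 6 1 3]
After op 5 (reverse): [3 1 6 4 2 8 0 7 5 9]
Card 1 is at position 1.

Answer: 1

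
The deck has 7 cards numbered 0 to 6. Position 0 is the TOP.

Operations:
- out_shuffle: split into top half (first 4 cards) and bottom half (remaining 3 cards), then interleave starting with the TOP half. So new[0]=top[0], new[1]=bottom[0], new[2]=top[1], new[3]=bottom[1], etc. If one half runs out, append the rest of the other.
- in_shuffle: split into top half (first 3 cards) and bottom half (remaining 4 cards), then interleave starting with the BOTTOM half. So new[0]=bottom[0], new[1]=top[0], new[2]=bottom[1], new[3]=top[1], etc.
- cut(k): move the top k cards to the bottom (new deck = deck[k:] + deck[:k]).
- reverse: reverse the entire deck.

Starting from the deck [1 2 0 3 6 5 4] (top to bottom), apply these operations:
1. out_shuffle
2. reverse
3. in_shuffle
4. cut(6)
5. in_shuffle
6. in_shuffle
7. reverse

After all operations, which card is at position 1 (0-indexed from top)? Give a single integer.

Answer: 4

Derivation:
After op 1 (out_shuffle): [1 6 2 5 0 4 3]
After op 2 (reverse): [3 4 0 5 2 6 1]
After op 3 (in_shuffle): [5 3 2 4 6 0 1]
After op 4 (cut(6)): [1 5 3 2 4 6 0]
After op 5 (in_shuffle): [2 1 4 5 6 3 0]
After op 6 (in_shuffle): [5 2 6 1 3 4 0]
After op 7 (reverse): [0 4 3 1 6 2 5]
Position 1: card 4.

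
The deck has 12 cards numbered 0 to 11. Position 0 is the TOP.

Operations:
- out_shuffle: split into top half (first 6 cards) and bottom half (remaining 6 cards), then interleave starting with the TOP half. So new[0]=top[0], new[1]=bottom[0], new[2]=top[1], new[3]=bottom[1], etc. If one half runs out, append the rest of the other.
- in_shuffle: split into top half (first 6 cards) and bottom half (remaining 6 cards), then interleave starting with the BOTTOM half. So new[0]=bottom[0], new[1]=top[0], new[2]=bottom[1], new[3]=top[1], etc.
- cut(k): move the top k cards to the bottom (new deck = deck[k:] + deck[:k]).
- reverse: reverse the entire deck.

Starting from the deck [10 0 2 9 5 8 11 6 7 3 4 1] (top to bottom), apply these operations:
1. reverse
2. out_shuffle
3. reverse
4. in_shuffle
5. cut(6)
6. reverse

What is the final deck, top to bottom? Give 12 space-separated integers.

Answer: 0 5 11 3 10 9 7 1 2 8 6 4

Derivation:
After op 1 (reverse): [1 4 3 7 6 11 8 5 9 2 0 10]
After op 2 (out_shuffle): [1 8 4 5 3 9 7 2 6 0 11 10]
After op 3 (reverse): [10 11 0 6 2 7 9 3 5 4 8 1]
After op 4 (in_shuffle): [9 10 3 11 5 0 4 6 8 2 1 7]
After op 5 (cut(6)): [4 6 8 2 1 7 9 10 3 11 5 0]
After op 6 (reverse): [0 5 11 3 10 9 7 1 2 8 6 4]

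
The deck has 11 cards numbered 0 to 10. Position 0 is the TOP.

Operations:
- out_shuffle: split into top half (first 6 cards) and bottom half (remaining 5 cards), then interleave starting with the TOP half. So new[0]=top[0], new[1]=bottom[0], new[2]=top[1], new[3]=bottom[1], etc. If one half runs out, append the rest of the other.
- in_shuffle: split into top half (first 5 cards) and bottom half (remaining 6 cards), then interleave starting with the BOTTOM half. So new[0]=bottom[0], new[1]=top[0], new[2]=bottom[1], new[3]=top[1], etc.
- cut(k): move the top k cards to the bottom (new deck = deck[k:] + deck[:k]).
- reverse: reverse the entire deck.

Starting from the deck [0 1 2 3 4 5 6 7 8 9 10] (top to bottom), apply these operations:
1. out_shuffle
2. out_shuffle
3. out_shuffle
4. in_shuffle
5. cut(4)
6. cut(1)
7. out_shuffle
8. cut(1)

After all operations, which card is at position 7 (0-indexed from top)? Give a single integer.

After op 1 (out_shuffle): [0 6 1 7 2 8 3 9 4 10 5]
After op 2 (out_shuffle): [0 3 6 9 1 4 7 10 2 5 8]
After op 3 (out_shuffle): [0 7 3 10 6 2 9 5 1 8 4]
After op 4 (in_shuffle): [2 0 9 7 5 3 1 10 8 6 4]
After op 5 (cut(4)): [5 3 1 10 8 6 4 2 0 9 7]
After op 6 (cut(1)): [3 1 10 8 6 4 2 0 9 7 5]
After op 7 (out_shuffle): [3 2 1 0 10 9 8 7 6 5 4]
After op 8 (cut(1)): [2 1 0 10 9 8 7 6 5 4 3]
Position 7: card 6.

Answer: 6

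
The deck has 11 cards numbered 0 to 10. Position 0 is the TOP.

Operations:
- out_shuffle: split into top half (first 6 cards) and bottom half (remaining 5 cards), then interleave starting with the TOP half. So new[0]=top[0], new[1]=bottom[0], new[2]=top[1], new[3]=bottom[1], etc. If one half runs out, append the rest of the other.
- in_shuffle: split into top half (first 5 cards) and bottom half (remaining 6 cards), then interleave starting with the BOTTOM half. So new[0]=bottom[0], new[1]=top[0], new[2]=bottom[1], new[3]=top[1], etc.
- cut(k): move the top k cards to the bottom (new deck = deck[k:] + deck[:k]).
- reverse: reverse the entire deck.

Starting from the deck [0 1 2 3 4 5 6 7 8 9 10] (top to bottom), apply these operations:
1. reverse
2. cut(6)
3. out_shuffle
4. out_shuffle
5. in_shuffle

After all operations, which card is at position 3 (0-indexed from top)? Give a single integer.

Answer: 1

Derivation:
After op 1 (reverse): [10 9 8 7 6 5 4 3 2 1 0]
After op 2 (cut(6)): [4 3 2 1 0 10 9 8 7 6 5]
After op 3 (out_shuffle): [4 9 3 8 2 7 1 6 0 5 10]
After op 4 (out_shuffle): [4 1 9 6 3 0 8 5 2 10 7]
After op 5 (in_shuffle): [0 4 8 1 5 9 2 6 10 3 7]
Position 3: card 1.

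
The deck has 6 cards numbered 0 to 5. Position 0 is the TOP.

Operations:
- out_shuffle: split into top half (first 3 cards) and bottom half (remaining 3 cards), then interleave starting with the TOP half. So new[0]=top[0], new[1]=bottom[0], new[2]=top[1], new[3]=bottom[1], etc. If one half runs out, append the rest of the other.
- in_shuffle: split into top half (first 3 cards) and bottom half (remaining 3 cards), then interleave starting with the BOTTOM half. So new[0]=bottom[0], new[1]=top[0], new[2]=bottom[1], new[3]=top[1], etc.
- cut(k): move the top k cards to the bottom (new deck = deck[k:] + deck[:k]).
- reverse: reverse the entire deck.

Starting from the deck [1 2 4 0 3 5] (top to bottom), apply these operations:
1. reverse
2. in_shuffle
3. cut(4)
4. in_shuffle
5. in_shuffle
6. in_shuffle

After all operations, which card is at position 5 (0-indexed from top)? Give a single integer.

After op 1 (reverse): [5 3 0 4 2 1]
After op 2 (in_shuffle): [4 5 2 3 1 0]
After op 3 (cut(4)): [1 0 4 5 2 3]
After op 4 (in_shuffle): [5 1 2 0 3 4]
After op 5 (in_shuffle): [0 5 3 1 4 2]
After op 6 (in_shuffle): [1 0 4 5 2 3]
Position 5: card 3.

Answer: 3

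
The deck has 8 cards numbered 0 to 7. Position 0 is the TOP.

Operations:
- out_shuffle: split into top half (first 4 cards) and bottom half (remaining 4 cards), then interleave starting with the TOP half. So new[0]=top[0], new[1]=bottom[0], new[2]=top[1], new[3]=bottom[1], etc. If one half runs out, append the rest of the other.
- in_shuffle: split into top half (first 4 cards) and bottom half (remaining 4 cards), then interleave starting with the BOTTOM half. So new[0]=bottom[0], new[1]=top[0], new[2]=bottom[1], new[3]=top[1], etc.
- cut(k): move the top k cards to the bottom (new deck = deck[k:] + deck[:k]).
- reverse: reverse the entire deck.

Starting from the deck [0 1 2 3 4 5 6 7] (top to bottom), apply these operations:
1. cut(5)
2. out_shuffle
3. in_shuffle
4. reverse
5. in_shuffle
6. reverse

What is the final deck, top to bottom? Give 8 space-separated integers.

After op 1 (cut(5)): [5 6 7 0 1 2 3 4]
After op 2 (out_shuffle): [5 1 6 2 7 3 0 4]
After op 3 (in_shuffle): [7 5 3 1 0 6 4 2]
After op 4 (reverse): [2 4 6 0 1 3 5 7]
After op 5 (in_shuffle): [1 2 3 4 5 6 7 0]
After op 6 (reverse): [0 7 6 5 4 3 2 1]

Answer: 0 7 6 5 4 3 2 1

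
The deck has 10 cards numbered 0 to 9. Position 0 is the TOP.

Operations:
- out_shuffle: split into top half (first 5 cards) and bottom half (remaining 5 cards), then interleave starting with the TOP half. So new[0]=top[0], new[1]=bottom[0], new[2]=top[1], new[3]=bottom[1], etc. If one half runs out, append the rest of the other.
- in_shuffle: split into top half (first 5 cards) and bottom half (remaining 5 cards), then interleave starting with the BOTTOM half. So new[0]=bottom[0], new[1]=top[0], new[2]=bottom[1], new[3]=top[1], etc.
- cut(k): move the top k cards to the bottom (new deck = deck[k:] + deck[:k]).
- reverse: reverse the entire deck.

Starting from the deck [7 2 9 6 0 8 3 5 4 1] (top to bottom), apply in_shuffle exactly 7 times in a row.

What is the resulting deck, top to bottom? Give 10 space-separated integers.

Answer: 5 0 2 1 3 6 7 4 8 9

Derivation:
After op 1 (in_shuffle): [8 7 3 2 5 9 4 6 1 0]
After op 2 (in_shuffle): [9 8 4 7 6 3 1 2 0 5]
After op 3 (in_shuffle): [3 9 1 8 2 4 0 7 5 6]
After op 4 (in_shuffle): [4 3 0 9 7 1 5 8 6 2]
After op 5 (in_shuffle): [1 4 5 3 8 0 6 9 2 7]
After op 6 (in_shuffle): [0 1 6 4 9 5 2 3 7 8]
After op 7 (in_shuffle): [5 0 2 1 3 6 7 4 8 9]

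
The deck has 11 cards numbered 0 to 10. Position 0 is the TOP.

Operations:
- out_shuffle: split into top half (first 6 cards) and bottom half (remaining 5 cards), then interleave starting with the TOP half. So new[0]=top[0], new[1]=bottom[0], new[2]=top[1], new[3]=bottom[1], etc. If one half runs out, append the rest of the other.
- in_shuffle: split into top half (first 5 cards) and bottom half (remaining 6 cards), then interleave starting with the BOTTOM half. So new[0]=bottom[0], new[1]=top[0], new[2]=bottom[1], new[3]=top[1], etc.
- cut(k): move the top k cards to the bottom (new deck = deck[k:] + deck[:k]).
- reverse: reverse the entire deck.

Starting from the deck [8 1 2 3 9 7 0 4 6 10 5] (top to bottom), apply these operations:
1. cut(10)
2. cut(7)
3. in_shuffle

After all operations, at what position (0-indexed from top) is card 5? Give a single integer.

Answer: 9

Derivation:
After op 1 (cut(10)): [5 8 1 2 3 9 7 0 4 6 10]
After op 2 (cut(7)): [0 4 6 10 5 8 1 2 3 9 7]
After op 3 (in_shuffle): [8 0 1 4 2 6 3 10 9 5 7]
Card 5 is at position 9.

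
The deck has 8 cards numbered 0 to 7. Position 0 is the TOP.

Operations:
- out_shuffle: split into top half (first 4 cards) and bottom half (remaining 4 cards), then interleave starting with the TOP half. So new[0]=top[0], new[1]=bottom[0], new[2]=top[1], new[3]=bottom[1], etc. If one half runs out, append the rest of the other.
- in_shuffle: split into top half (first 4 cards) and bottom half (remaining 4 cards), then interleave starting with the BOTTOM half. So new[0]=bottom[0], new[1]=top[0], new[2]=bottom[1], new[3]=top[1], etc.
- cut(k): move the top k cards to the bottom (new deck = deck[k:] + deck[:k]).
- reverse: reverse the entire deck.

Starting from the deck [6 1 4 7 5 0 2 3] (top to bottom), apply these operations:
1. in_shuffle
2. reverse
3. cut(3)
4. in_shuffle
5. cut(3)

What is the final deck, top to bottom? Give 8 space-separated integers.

After op 1 (in_shuffle): [5 6 0 1 2 4 3 7]
After op 2 (reverse): [7 3 4 2 1 0 6 5]
After op 3 (cut(3)): [2 1 0 6 5 7 3 4]
After op 4 (in_shuffle): [5 2 7 1 3 0 4 6]
After op 5 (cut(3)): [1 3 0 4 6 5 2 7]

Answer: 1 3 0 4 6 5 2 7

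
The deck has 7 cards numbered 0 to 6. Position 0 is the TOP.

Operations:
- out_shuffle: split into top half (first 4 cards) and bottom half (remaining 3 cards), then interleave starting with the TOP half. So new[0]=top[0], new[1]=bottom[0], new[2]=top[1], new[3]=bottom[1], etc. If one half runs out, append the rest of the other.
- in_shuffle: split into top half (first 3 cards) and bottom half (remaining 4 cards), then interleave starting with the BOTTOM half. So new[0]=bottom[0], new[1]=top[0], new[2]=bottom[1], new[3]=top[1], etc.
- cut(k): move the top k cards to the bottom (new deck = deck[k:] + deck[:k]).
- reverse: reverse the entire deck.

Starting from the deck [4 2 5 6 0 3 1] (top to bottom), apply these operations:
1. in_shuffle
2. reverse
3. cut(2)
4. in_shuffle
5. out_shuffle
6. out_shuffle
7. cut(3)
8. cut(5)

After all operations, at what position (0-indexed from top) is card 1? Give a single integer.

Answer: 1

Derivation:
After op 1 (in_shuffle): [6 4 0 2 3 5 1]
After op 2 (reverse): [1 5 3 2 0 4 6]
After op 3 (cut(2)): [3 2 0 4 6 1 5]
After op 4 (in_shuffle): [4 3 6 2 1 0 5]
After op 5 (out_shuffle): [4 1 3 0 6 5 2]
After op 6 (out_shuffle): [4 6 1 5 3 2 0]
After op 7 (cut(3)): [5 3 2 0 4 6 1]
After op 8 (cut(5)): [6 1 5 3 2 0 4]
Card 1 is at position 1.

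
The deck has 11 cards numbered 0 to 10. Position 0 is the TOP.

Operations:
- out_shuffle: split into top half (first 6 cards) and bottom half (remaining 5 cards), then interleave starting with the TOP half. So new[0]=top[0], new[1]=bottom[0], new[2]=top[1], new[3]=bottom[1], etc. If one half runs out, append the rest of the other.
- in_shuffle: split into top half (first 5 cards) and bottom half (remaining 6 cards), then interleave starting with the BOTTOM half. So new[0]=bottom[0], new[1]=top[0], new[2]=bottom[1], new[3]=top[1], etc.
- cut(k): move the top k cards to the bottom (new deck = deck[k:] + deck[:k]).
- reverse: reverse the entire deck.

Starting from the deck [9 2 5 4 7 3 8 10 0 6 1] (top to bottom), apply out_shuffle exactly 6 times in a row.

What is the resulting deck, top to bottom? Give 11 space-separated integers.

After op 1 (out_shuffle): [9 8 2 10 5 0 4 6 7 1 3]
After op 2 (out_shuffle): [9 4 8 6 2 7 10 1 5 3 0]
After op 3 (out_shuffle): [9 10 4 1 8 5 6 3 2 0 7]
After op 4 (out_shuffle): [9 6 10 3 4 2 1 0 8 7 5]
After op 5 (out_shuffle): [9 1 6 0 10 8 3 7 4 5 2]
After op 6 (out_shuffle): [9 3 1 7 6 4 0 5 10 2 8]

Answer: 9 3 1 7 6 4 0 5 10 2 8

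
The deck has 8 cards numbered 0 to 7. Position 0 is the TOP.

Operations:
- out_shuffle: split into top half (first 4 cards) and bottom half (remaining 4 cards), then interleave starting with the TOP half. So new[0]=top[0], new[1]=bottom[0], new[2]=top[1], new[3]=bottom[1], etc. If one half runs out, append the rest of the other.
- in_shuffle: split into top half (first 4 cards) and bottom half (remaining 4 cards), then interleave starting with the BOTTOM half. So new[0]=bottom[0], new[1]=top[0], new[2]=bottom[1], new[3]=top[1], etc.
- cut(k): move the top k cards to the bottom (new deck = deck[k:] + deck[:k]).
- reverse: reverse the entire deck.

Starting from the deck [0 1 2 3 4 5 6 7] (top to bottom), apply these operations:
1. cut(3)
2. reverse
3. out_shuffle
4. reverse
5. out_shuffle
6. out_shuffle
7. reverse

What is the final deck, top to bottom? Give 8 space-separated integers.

Answer: 2 1 0 7 6 5 4 3

Derivation:
After op 1 (cut(3)): [3 4 5 6 7 0 1 2]
After op 2 (reverse): [2 1 0 7 6 5 4 3]
After op 3 (out_shuffle): [2 6 1 5 0 4 7 3]
After op 4 (reverse): [3 7 4 0 5 1 6 2]
After op 5 (out_shuffle): [3 5 7 1 4 6 0 2]
After op 6 (out_shuffle): [3 4 5 6 7 0 1 2]
After op 7 (reverse): [2 1 0 7 6 5 4 3]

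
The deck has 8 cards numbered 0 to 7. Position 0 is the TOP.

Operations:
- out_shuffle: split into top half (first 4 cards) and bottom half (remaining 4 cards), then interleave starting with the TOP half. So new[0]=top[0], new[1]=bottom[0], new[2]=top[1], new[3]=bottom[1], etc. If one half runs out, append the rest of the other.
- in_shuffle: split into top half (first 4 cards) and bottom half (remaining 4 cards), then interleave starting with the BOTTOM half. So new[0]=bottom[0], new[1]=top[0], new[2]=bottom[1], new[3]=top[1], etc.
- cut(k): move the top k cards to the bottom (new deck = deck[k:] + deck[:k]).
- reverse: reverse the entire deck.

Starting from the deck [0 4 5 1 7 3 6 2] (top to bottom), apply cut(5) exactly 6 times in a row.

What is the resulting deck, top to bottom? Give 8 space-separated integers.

After op 1 (cut(5)): [3 6 2 0 4 5 1 7]
After op 2 (cut(5)): [5 1 7 3 6 2 0 4]
After op 3 (cut(5)): [2 0 4 5 1 7 3 6]
After op 4 (cut(5)): [7 3 6 2 0 4 5 1]
After op 5 (cut(5)): [4 5 1 7 3 6 2 0]
After op 6 (cut(5)): [6 2 0 4 5 1 7 3]

Answer: 6 2 0 4 5 1 7 3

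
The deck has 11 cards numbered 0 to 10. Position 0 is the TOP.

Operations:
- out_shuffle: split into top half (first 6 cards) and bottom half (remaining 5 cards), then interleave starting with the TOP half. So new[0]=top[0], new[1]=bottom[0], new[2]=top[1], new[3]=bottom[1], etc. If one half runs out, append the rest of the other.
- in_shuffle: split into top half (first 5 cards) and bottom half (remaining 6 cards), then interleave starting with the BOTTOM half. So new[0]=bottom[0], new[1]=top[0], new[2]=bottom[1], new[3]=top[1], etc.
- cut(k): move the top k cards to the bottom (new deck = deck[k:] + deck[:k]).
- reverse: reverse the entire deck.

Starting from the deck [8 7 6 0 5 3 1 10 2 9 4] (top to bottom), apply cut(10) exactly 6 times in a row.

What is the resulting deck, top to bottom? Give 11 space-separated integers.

After op 1 (cut(10)): [4 8 7 6 0 5 3 1 10 2 9]
After op 2 (cut(10)): [9 4 8 7 6 0 5 3 1 10 2]
After op 3 (cut(10)): [2 9 4 8 7 6 0 5 3 1 10]
After op 4 (cut(10)): [10 2 9 4 8 7 6 0 5 3 1]
After op 5 (cut(10)): [1 10 2 9 4 8 7 6 0 5 3]
After op 6 (cut(10)): [3 1 10 2 9 4 8 7 6 0 5]

Answer: 3 1 10 2 9 4 8 7 6 0 5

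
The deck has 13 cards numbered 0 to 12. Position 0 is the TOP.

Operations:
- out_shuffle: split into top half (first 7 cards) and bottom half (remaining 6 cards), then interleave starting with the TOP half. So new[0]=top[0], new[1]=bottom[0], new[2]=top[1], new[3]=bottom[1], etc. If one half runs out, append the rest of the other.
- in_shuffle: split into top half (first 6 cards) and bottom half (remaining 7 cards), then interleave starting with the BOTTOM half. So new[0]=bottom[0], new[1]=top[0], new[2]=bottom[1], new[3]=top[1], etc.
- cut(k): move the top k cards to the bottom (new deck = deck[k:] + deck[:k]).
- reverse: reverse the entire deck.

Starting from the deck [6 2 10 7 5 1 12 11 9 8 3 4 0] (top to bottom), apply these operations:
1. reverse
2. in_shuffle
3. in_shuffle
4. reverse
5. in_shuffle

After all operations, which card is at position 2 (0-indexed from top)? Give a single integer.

Answer: 1

Derivation:
After op 1 (reverse): [0 4 3 8 9 11 12 1 5 7 10 2 6]
After op 2 (in_shuffle): [12 0 1 4 5 3 7 8 10 9 2 11 6]
After op 3 (in_shuffle): [7 12 8 0 10 1 9 4 2 5 11 3 6]
After op 4 (reverse): [6 3 11 5 2 4 9 1 10 0 8 12 7]
After op 5 (in_shuffle): [9 6 1 3 10 11 0 5 8 2 12 4 7]
Position 2: card 1.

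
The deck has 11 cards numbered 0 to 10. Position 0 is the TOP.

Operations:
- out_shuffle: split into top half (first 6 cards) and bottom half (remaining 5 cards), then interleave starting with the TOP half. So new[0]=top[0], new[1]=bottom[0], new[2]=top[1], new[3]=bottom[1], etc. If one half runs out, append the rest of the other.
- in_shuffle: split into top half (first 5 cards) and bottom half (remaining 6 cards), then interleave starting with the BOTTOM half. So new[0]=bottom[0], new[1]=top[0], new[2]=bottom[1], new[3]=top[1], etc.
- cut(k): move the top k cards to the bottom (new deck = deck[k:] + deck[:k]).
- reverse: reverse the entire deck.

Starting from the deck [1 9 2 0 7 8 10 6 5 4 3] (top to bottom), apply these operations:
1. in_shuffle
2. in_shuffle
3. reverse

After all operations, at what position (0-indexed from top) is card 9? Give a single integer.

Answer: 3

Derivation:
After op 1 (in_shuffle): [8 1 10 9 6 2 5 0 4 7 3]
After op 2 (in_shuffle): [2 8 5 1 0 10 4 9 7 6 3]
After op 3 (reverse): [3 6 7 9 4 10 0 1 5 8 2]
Card 9 is at position 3.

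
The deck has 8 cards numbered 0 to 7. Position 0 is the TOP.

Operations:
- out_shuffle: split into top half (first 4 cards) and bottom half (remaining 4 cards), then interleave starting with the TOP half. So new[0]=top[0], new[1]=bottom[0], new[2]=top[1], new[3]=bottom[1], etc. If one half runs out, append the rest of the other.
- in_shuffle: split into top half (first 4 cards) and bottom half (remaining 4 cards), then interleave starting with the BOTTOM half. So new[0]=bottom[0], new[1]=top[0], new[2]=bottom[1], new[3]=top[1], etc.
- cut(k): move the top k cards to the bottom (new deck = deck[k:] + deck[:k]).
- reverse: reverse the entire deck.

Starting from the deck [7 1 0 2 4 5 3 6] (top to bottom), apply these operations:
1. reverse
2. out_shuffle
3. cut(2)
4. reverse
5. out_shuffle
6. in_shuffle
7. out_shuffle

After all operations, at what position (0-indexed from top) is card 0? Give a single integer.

Answer: 4

Derivation:
After op 1 (reverse): [6 3 5 4 2 0 1 7]
After op 2 (out_shuffle): [6 2 3 0 5 1 4 7]
After op 3 (cut(2)): [3 0 5 1 4 7 6 2]
After op 4 (reverse): [2 6 7 4 1 5 0 3]
After op 5 (out_shuffle): [2 1 6 5 7 0 4 3]
After op 6 (in_shuffle): [7 2 0 1 4 6 3 5]
After op 7 (out_shuffle): [7 4 2 6 0 3 1 5]
Card 0 is at position 4.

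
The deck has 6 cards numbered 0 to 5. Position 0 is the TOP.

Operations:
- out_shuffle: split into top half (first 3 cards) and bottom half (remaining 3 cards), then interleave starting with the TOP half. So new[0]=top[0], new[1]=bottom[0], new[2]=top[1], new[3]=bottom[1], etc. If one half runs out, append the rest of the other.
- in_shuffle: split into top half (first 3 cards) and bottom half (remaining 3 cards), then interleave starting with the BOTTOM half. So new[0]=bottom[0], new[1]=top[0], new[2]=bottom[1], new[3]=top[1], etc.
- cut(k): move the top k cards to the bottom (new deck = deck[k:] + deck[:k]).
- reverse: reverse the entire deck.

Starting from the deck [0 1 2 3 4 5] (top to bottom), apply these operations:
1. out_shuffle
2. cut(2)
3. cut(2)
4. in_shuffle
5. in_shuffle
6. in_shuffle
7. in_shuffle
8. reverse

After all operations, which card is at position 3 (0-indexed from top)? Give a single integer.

Answer: 1

Derivation:
After op 1 (out_shuffle): [0 3 1 4 2 5]
After op 2 (cut(2)): [1 4 2 5 0 3]
After op 3 (cut(2)): [2 5 0 3 1 4]
After op 4 (in_shuffle): [3 2 1 5 4 0]
After op 5 (in_shuffle): [5 3 4 2 0 1]
After op 6 (in_shuffle): [2 5 0 3 1 4]
After op 7 (in_shuffle): [3 2 1 5 4 0]
After op 8 (reverse): [0 4 5 1 2 3]
Position 3: card 1.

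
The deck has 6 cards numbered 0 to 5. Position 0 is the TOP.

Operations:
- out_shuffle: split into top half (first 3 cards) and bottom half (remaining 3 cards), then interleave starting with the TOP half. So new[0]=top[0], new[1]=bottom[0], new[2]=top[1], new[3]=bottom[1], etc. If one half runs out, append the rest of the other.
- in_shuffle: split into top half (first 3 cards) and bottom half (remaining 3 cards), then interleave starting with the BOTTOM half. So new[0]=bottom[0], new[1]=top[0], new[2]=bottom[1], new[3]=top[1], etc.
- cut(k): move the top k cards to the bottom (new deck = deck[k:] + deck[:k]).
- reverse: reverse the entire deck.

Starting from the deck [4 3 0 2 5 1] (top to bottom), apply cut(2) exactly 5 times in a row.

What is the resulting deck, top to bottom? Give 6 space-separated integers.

After op 1 (cut(2)): [0 2 5 1 4 3]
After op 2 (cut(2)): [5 1 4 3 0 2]
After op 3 (cut(2)): [4 3 0 2 5 1]
After op 4 (cut(2)): [0 2 5 1 4 3]
After op 5 (cut(2)): [5 1 4 3 0 2]

Answer: 5 1 4 3 0 2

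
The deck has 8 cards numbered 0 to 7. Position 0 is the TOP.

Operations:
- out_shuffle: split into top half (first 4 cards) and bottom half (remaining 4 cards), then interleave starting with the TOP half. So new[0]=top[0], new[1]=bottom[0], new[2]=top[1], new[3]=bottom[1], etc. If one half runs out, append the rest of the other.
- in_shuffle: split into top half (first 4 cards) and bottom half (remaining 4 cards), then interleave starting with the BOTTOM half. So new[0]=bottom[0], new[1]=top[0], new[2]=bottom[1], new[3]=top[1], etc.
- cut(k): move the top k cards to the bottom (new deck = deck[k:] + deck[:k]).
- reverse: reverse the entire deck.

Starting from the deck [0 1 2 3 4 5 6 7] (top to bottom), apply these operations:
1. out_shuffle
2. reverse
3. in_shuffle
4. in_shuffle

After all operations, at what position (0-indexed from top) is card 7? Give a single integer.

After op 1 (out_shuffle): [0 4 1 5 2 6 3 7]
After op 2 (reverse): [7 3 6 2 5 1 4 0]
After op 3 (in_shuffle): [5 7 1 3 4 6 0 2]
After op 4 (in_shuffle): [4 5 6 7 0 1 2 3]
Card 7 is at position 3.

Answer: 3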